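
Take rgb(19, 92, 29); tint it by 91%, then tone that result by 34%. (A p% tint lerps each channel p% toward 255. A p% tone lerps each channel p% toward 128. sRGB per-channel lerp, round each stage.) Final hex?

#c6cac7

A 91% tint moves each channel 91% toward 255:
  R: 19 + 0.91×(255−19) = 19 + 214.76 = 233.76 → 234
  G: 92 + 148.33 = 240.33 → 240
  B: 29 + 0.91×(255−29) = 29 + 205.66 = 234.66 → 235
After the tint: rgb(234, 240, 235) = #eaf0eb.
Lerp each channel 34% toward 128:
  R: 234 + 0.34×(128−234) = 234 − 36.04 = 197.96 → 198
  G: 240 − 38.08 = 201.92 → 202
  B: 235 + 0.34×(128−235) = 235 − 36.38 = 198.62 → 199
rgb(198, 202, 199) = #c6cac7.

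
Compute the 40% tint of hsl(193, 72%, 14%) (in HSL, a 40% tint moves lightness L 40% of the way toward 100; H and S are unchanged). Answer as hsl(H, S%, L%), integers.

hsl(193, 72%, 48%)

L moves 40% from 14 toward 100: 14 + 34.4 = 48.4 → 48.
H and S are unchanged.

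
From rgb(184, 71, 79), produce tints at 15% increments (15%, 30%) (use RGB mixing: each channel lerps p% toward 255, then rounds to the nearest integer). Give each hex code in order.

15%: (184 + 10.65 = 194.65→195, 71 + 27.6 = 98.6→99, 79 + 26.4 = 105.4→105) → #C36369
30%: (184 + 21.3 = 205.3→205, 71 + 55.2 = 126.2→126, 79 + 52.8 = 131.8→132) → #CD7E84

#C36369, #CD7E84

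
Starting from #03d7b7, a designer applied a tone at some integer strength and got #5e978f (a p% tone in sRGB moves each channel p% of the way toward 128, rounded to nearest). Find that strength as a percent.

73%

#03d7b7 is rgb(3, 215, 183); #5e978f is rgb(94, 151, 143).
On the R channel (widest range): 94 ≈ 3 + (p/100)(128 − 3), so p ≈ 100×(94 − 3)/(128 − 3) = 9100/125 = 72.80.
p = 73 reproduces all three channels after rounding.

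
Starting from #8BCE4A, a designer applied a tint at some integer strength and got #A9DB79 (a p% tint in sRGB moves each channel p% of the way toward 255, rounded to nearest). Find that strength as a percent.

#8BCE4A is rgb(139, 206, 74); #A9DB79 is rgb(169, 219, 121).
On the B channel (widest range): 121 ≈ 74 + (p/100)(255 − 74), so p ≈ 100×(121 − 74)/(255 − 74) = 4700/181 = 25.97.
p = 26 reproduces all three channels after rounding.

26%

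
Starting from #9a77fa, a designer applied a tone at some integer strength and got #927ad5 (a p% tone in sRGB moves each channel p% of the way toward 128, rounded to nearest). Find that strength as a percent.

#9a77fa is rgb(154, 119, 250); #927ad5 is rgb(146, 122, 213).
On the B channel (widest range): 213 ≈ 250 + (p/100)(128 − 250), so p ≈ 100×(213 − 250)/(128 − 250) = -3700/-122 = 30.33.
p = 30 reproduces all three channels after rounding.

30%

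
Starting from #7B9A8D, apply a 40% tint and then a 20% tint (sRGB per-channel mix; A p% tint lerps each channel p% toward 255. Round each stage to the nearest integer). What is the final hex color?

#C0CEC9

#7B9A8D is rgb(123, 154, 141).
Lerp each channel 40% toward 255:
  R: 123 + 0.4×(255−123) = 123 + 52.8 = 175.8 → 176
  G: 154 + 0.4×(255−154) = 154 + 40.4 = 194.4 → 194
  B: 141 + 0.4×(255−141) = 141 + 45.6 = 186.6 → 187
After the tint: rgb(176, 194, 187) = #B0C2BB.
Per channel, c → c + 0.2(255 − c):
  R: 176 + 15.8 = 191.8 → 192
  G: 194 + 0.2×(255−194) = 194 + 12.2 = 206.2 → 206
  B: 187 + 13.6 = 200.6 → 201
rgb(192, 206, 201) = #C0CEC9.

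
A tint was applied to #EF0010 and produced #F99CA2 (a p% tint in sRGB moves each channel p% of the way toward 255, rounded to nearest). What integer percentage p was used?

#EF0010 is rgb(239, 0, 16); #F99CA2 is rgb(249, 156, 162).
On the G channel (widest range): 156 ≈ 0 + (p/100)(255 − 0), so p ≈ 100×(156 − 0)/(255 − 0) = 15600/255 = 61.18.
p = 61 reproduces all three channels after rounding.

61%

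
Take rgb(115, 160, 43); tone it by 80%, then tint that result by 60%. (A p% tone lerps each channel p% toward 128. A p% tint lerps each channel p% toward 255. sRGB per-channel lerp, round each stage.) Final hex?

Lerp each channel 80% toward 128:
  R: 115 + 10.4 = 125.4 → 125
  G: 160 + 0.8×(128−160) = 160 − 25.6 = 134.4 → 134
  B: 43 + 0.8×(128−43) = 43 + 68 = 111 → 111
After the tone: rgb(125, 134, 111) = #7D866F.
Lerp each channel 60% toward 255:
  R: 125 + 0.6×(255−125) = 125 + 78 = 203 → 203
  G: 134 + 0.6×(255−134) = 134 + 72.6 = 206.6 → 207
  B: 111 + 86.4 = 197.4 → 197
rgb(203, 207, 197) = #CBCFC5.

#CBCFC5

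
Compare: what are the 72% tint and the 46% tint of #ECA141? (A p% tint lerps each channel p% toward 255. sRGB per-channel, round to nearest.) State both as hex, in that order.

#FAE5CA, #F5CC98

#ECA141 is rgb(236, 161, 65).
72% tint:
  R: 236 + 0.72×(255−236) = 236 + 13.68 = 249.68 → 250
  G: 161 + 67.68 = 228.68 → 229
  B: 65 + 0.72×(255−65) = 65 + 136.8 = 201.8 → 202
  → #FAE5CA
46% tint:
  R: 236 + 0.46×(255−236) = 236 + 8.74 = 244.74 → 245
  G: 161 + 43.24 = 204.24 → 204
  B: 65 + 0.46×(255−65) = 65 + 87.4 = 152.4 → 152
  → #F5CC98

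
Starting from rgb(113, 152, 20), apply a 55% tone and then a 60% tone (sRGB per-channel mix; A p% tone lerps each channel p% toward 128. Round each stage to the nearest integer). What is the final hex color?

#7D846C

A 55% tone moves each channel 55% toward 128:
  R: 113 + 8.25 = 121.25 → 121
  G: 152 + 0.55×(128−152) = 152 − 13.2 = 138.8 → 139
  B: 20 + 59.4 = 79.4 → 79
After the tone: rgb(121, 139, 79) = #798B4F.
A 60% tone moves each channel 60% toward 128:
  R: 121 + 4.2 = 125.2 → 125
  G: 139 + 0.6×(128−139) = 139 − 6.6 = 132.4 → 132
  B: 79 + 29.4 = 108.4 → 108
rgb(125, 132, 108) = #7D846C.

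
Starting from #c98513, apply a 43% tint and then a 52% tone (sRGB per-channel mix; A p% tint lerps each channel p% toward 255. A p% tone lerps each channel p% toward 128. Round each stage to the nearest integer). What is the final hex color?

#c98513 is rgb(201, 133, 19).
Per channel, c → c + 0.43(255 − c):
  R: 201 + 23.22 = 224.22 → 224
  G: 133 + 52.46 = 185.46 → 185
  B: 19 + 101.48 = 120.48 → 120
After the tint: rgb(224, 185, 120) = #e0b978.
A 52% tone moves each channel 52% toward 128:
  R: 224 − 49.92 = 174.08 → 174
  G: 185 + 0.52×(128−185) = 185 − 29.64 = 155.36 → 155
  B: 120 + 4.16 = 124.16 → 124
rgb(174, 155, 124) = #ae9b7c.

#ae9b7c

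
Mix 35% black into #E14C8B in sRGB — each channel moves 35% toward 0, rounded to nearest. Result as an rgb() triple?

#E14C8B is rgb(225, 76, 139).
A 35% shade moves each channel 35% toward 0:
  R: 225 + 0.35×(0−225) = 225 − 78.75 = 146.25 → 146
  G: 76 + 0.35×(0−76) = 76 − 26.6 = 49.4 → 49
  B: 139 − 48.65 = 90.35 → 90

rgb(146, 49, 90)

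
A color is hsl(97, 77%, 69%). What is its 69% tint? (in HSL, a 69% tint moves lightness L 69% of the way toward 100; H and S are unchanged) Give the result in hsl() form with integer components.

hsl(97, 77%, 90%)

L moves 69% from 69 toward 100: 69 + 21.39 = 90.39 → 90.
H and S are unchanged.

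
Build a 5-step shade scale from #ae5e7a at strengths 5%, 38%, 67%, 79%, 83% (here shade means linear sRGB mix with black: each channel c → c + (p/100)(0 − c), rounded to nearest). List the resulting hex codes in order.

#ae5e7a is rgb(174, 94, 122).
5%: (174 − 8.7 = 165.3→165, 94 − 4.7 = 89.3→89, 122 − 6.1 = 115.9→116) → #a55974
38%: (174 − 66.12 = 107.88→108, 94 − 35.72 = 58.28→58, 122 − 46.36 = 75.64→76) → #6c3a4c
67%: (174 − 116.58 = 57.42→57, 94 − 62.98 = 31.02→31, 122 − 81.74 = 40.26→40) → #391f28
79%: (174 − 137.46 = 36.54→37, 94 − 74.26 = 19.74→20, 122 − 96.38 = 25.62→26) → #25141a
83%: (174 − 144.42 = 29.58→30, 94 − 78.02 = 15.98→16, 122 − 101.26 = 20.74→21) → #1e1015

#a55974, #6c3a4c, #391f28, #25141a, #1e1015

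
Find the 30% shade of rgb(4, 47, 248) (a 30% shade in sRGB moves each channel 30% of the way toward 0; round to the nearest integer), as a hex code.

#0321AE

Lerp each channel 30% toward 0:
  R: 4 − 1.2 = 2.8 → 3
  G: 47 − 14.1 = 32.9 → 33
  B: 248 + 0.3×(0−248) = 248 − 74.4 = 173.6 → 174
rgb(3, 33, 174) = #0321AE.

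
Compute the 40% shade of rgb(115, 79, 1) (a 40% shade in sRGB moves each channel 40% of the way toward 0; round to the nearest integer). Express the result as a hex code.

#452F01

A 40% shade moves each channel 40% toward 0:
  R: 115 − 46 = 69 → 69
  G: 79 + 0.4×(0−79) = 79 − 31.6 = 47.4 → 47
  B: 1 + 0.4×(0−1) = 1 − 0.4 = 0.6 → 1
rgb(69, 47, 1) = #452F01.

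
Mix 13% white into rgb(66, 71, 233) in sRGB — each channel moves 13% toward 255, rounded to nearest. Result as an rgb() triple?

rgb(91, 95, 236)

Lerp each channel 13% toward 255:
  R: 66 + 24.57 = 90.57 → 91
  G: 71 + 23.92 = 94.92 → 95
  B: 233 + 0.13×(255−233) = 233 + 2.86 = 235.86 → 236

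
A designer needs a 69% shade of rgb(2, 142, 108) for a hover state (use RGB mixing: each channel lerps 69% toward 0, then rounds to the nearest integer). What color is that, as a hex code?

#012C21

Lerp each channel 69% toward 0:
  R: 2 + 0.69×(0−2) = 2 − 1.38 = 0.62 → 1
  G: 142 + 0.69×(0−142) = 142 − 97.98 = 44.02 → 44
  B: 108 − 74.52 = 33.48 → 33
rgb(1, 44, 33) = #012C21.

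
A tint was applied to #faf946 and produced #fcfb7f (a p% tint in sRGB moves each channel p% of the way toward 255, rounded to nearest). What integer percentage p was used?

31%

#faf946 is rgb(250, 249, 70); #fcfb7f is rgb(252, 251, 127).
On the B channel (widest range): 127 ≈ 70 + (p/100)(255 − 70), so p ≈ 100×(127 − 70)/(255 − 70) = 5700/185 = 30.81.
p = 31 reproduces all three channels after rounding.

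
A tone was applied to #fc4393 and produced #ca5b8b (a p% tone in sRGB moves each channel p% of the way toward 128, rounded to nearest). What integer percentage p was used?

40%

#fc4393 is rgb(252, 67, 147); #ca5b8b is rgb(202, 91, 139).
On the R channel (widest range): 202 ≈ 252 + (p/100)(128 − 252), so p ≈ 100×(202 − 252)/(128 − 252) = -5000/-124 = 40.32.
p = 40 reproduces all three channels after rounding.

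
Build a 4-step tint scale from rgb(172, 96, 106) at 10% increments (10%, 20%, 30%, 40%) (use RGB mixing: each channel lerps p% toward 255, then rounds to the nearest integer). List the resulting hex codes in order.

10%: (172 + 8.3 = 180.3→180, 96 + 15.9 = 111.9→112, 106 + 14.9 = 120.9→121) → #B47079
20%: (172 + 16.6 = 188.6→189, 96 + 31.8 = 127.8→128, 106 + 29.8 = 135.8→136) → #BD8088
30%: (172 + 24.9 = 196.9→197, 96 + 47.7 = 143.7→144, 106 + 44.7 = 150.7→151) → #C59097
40%: (172 + 33.2 = 205.2→205, 96 + 63.6 = 159.6→160, 106 + 59.6 = 165.6→166) → #CDA0A6

#B47079, #BD8088, #C59097, #CDA0A6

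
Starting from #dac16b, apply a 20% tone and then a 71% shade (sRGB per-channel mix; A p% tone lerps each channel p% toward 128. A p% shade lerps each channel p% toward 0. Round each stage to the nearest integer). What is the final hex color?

#3a3420

#dac16b is rgb(218, 193, 107).
Per channel, c → c + 0.2(128 − c):
  R: 218 + 0.2×(128−218) = 218 − 18 = 200 → 200
  G: 193 − 13 = 180 → 180
  B: 107 + 0.2×(128−107) = 107 + 4.2 = 111.2 → 111
After the tone: rgb(200, 180, 111) = #c8b46f.
A 71% shade moves each channel 71% toward 0:
  R: 200 + 0.71×(0−200) = 200 − 142 = 58 → 58
  G: 180 + 0.71×(0−180) = 180 − 127.8 = 52.2 → 52
  B: 111 + 0.71×(0−111) = 111 − 78.81 = 32.19 → 32
rgb(58, 52, 32) = #3a3420.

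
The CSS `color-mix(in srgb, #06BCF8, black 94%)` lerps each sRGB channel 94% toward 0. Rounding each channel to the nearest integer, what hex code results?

#000B0F

#06BCF8 is rgb(6, 188, 248).
A 94% shade moves each channel 94% toward 0:
  R: 6 + 0.94×(0−6) = 6 − 5.64 = 0.36 → 0
  G: 188 + 0.94×(0−188) = 188 − 176.72 = 11.28 → 11
  B: 248 + 0.94×(0−248) = 248 − 233.12 = 14.88 → 15
rgb(0, 11, 15) = #000B0F.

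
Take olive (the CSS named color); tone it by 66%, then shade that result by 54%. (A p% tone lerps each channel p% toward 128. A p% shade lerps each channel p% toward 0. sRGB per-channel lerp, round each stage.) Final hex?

#3B3B27

CSS olive is rgb(128, 128, 0).
A 66% tone moves each channel 66% toward 128:
  R: 128 + 0.66×(128−128) = 128 + 0 = 128 → 128
  G: 128 + 0 = 128 → 128
  B: 0 + 0.66×(128−0) = 0 + 84.48 = 84.48 → 84
After the tone: rgb(128, 128, 84) = #808054.
A 54% shade moves each channel 54% toward 0:
  R: 128 + 0.54×(0−128) = 128 − 69.12 = 58.88 → 59
  G: 128 + 0.54×(0−128) = 128 − 69.12 = 58.88 → 59
  B: 84 + 0.54×(0−84) = 84 − 45.36 = 38.64 → 39
rgb(59, 59, 39) = #3B3B27.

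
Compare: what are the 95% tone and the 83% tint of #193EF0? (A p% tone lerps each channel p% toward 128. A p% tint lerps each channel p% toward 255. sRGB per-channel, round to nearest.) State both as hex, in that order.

#7B7D86, #D8DEFC

#193EF0 is rgb(25, 62, 240).
95% tone:
  R: 25 + 0.95×(128−25) = 25 + 97.85 = 122.85 → 123
  G: 62 + 62.7 = 124.7 → 125
  B: 240 + 0.95×(128−240) = 240 − 106.4 = 133.6 → 134
  → #7B7D86
83% tint:
  R: 25 + 190.9 = 215.9 → 216
  G: 62 + 160.19 = 222.19 → 222
  B: 240 + 0.83×(255−240) = 240 + 12.45 = 252.45 → 252
  → #D8DEFC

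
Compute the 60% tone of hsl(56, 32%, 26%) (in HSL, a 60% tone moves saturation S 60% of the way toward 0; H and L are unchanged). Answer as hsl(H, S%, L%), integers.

S moves 60% from 32 toward 0: 32 − 19.2 = 12.8 → 13.
H and L are unchanged.

hsl(56, 13%, 26%)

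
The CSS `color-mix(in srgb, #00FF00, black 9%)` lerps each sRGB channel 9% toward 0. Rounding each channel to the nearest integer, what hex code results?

#00FF00 is rgb(0, 255, 0).
A 9% shade moves each channel 9% toward 0:
  R: 0 + 0.09×(0−0) = 0 + 0 = 0 → 0
  G: 255 + 0.09×(0−255) = 255 − 22.95 = 232.05 → 232
  B: 0 + 0 = 0 → 0
rgb(0, 232, 0) = #00E800.

#00E800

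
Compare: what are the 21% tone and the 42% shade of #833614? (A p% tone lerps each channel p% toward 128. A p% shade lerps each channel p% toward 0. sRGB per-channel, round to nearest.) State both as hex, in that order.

#82462B, #4C1F0C

#833614 is rgb(131, 54, 20).
21% tone:
  R: 131 − 0.63 = 130.37 → 130
  G: 54 + 15.54 = 69.54 → 70
  B: 20 + 0.21×(128−20) = 20 + 22.68 = 42.68 → 43
  → #82462B
42% shade:
  R: 131 + 0.42×(0−131) = 131 − 55.02 = 75.98 → 76
  G: 54 + 0.42×(0−54) = 54 − 22.68 = 31.32 → 31
  B: 20 + 0.42×(0−20) = 20 − 8.4 = 11.6 → 12
  → #4C1F0C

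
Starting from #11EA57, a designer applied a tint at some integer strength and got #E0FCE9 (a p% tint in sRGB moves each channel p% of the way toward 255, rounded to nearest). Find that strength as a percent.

87%

#11EA57 is rgb(17, 234, 87); #E0FCE9 is rgb(224, 252, 233).
On the R channel (widest range): 224 ≈ 17 + (p/100)(255 − 17), so p ≈ 100×(224 − 17)/(255 − 17) = 20700/238 = 86.97.
p = 87 reproduces all three channels after rounding.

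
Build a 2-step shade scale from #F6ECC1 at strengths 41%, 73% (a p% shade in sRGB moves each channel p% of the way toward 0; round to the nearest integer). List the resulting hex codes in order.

#918B72, #424034

#F6ECC1 is rgb(246, 236, 193).
41%: (246 − 100.86 = 145.14→145, 236 − 96.76 = 139.24→139, 193 − 79.13 = 113.87→114) → #918B72
73%: (246 − 179.58 = 66.42→66, 236 − 172.28 = 63.72→64, 193 − 140.89 = 52.11→52) → #424034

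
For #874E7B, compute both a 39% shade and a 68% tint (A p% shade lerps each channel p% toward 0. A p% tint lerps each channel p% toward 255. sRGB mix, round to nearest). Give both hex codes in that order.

#874E7B is rgb(135, 78, 123).
39% shade:
  R: 135 − 52.65 = 82.35 → 82
  G: 78 − 30.42 = 47.58 → 48
  B: 123 − 47.97 = 75.03 → 75
  → #52304B
68% tint:
  R: 135 + 81.6 = 216.6 → 217
  G: 78 + 120.36 = 198.36 → 198
  B: 123 + 0.68×(255−123) = 123 + 89.76 = 212.76 → 213
  → #D9C6D5

#52304B, #D9C6D5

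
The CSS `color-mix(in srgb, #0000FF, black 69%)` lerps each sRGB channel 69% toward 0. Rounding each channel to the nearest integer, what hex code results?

#00004F

#0000FF is rgb(0, 0, 255).
Per channel, c → c + 0.69(0 − c):
  R: 0 + 0 = 0 → 0
  G: 0 + 0.69×(0−0) = 0 + 0 = 0 → 0
  B: 255 − 175.95 = 79.05 → 79
rgb(0, 0, 79) = #00004F.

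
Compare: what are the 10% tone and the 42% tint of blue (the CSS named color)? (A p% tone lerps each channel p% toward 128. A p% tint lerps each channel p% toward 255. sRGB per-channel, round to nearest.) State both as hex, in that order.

CSS blue is rgb(0, 0, 255).
10% tone:
  R: 0 + 12.8 = 12.8 → 13
  G: 0 + 0.1×(128−0) = 0 + 12.8 = 12.8 → 13
  B: 255 − 12.7 = 242.3 → 242
  → #0d0df2
42% tint:
  R: 0 + 0.42×(255−0) = 0 + 107.1 = 107.1 → 107
  G: 0 + 107.1 = 107.1 → 107
  B: 255 + 0 = 255 → 255
  → #6b6bff

#0d0df2, #6b6bff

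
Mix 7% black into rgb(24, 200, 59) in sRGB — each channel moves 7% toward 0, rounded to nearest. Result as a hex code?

#16ba37

Per channel, c → c + 0.07(0 − c):
  R: 24 − 1.68 = 22.32 → 22
  G: 200 − 14 = 186 → 186
  B: 59 − 4.13 = 54.87 → 55
rgb(22, 186, 55) = #16ba37.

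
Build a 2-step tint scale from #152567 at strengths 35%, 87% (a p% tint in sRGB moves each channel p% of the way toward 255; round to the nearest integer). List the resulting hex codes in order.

#67719c, #e1e3eb

#152567 is rgb(21, 37, 103).
35%: (21 + 81.9 = 102.9→103, 37 + 76.3 = 113.3→113, 103 + 53.2 = 156.2→156) → #67719c
87%: (21 + 203.58 = 224.58→225, 37 + 189.66 = 226.66→227, 103 + 132.24 = 235.24→235) → #e1e3eb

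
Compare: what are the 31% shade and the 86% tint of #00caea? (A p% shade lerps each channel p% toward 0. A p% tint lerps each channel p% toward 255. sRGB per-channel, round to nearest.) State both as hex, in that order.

#00caea is rgb(0, 202, 234).
31% shade:
  R: 0 + 0 = 0 → 0
  G: 202 + 0.31×(0−202) = 202 − 62.62 = 139.38 → 139
  B: 234 + 0.31×(0−234) = 234 − 72.54 = 161.46 → 161
  → #008ba1
86% tint:
  R: 0 + 0.86×(255−0) = 0 + 219.3 = 219.3 → 219
  G: 202 + 45.58 = 247.58 → 248
  B: 234 + 18.06 = 252.06 → 252
  → #dbf8fc

#008ba1, #dbf8fc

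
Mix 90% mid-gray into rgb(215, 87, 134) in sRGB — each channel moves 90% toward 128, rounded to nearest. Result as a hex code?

#897c81

Per channel, c → c + 0.9(128 − c):
  R: 215 + 0.9×(128−215) = 215 − 78.3 = 136.7 → 137
  G: 87 + 0.9×(128−87) = 87 + 36.9 = 123.9 → 124
  B: 134 − 5.4 = 128.6 → 129
rgb(137, 124, 129) = #897c81.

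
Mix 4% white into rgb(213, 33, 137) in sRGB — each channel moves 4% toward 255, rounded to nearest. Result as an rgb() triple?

Lerp each channel 4% toward 255:
  R: 213 + 1.68 = 214.68 → 215
  G: 33 + 0.04×(255−33) = 33 + 8.88 = 41.88 → 42
  B: 137 + 0.04×(255−137) = 137 + 4.72 = 141.72 → 142

rgb(215, 42, 142)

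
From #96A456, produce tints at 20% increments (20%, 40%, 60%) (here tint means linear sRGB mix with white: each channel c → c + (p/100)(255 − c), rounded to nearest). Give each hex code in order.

#ABB678, #C0C89A, #D5DBBB

#96A456 is rgb(150, 164, 86).
20%: (150 + 21 = 171→171, 164 + 18.2 = 182.2→182, 86 + 33.8 = 119.8→120) → #ABB678
40%: (150 + 42 = 192→192, 164 + 36.4 = 200.4→200, 86 + 67.6 = 153.6→154) → #C0C89A
60%: (150 + 63 = 213→213, 164 + 54.6 = 218.6→219, 86 + 101.4 = 187.4→187) → #D5DBBB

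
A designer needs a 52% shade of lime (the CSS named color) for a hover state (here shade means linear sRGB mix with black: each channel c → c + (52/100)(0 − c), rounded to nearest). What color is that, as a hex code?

CSS lime is rgb(0, 255, 0).
Lerp each channel 52% toward 0:
  R: 0 + 0.52×(0−0) = 0 + 0 = 0 → 0
  G: 255 + 0.52×(0−255) = 255 − 132.6 = 122.4 → 122
  B: 0 + 0 = 0 → 0
rgb(0, 122, 0) = #007A00.

#007A00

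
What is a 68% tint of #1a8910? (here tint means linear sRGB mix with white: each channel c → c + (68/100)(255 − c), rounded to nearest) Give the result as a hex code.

#1a8910 is rgb(26, 137, 16).
A 68% tint moves each channel 68% toward 255:
  R: 26 + 0.68×(255−26) = 26 + 155.72 = 181.72 → 182
  G: 137 + 0.68×(255−137) = 137 + 80.24 = 217.24 → 217
  B: 16 + 162.52 = 178.52 → 179
rgb(182, 217, 179) = #b6d9b3.

#b6d9b3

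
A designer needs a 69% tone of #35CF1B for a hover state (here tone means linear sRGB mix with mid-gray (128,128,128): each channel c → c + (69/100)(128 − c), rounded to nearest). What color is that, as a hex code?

#699861

#35CF1B is rgb(53, 207, 27).
Lerp each channel 69% toward 128:
  R: 53 + 51.75 = 104.75 → 105
  G: 207 − 54.51 = 152.49 → 152
  B: 27 + 0.69×(128−27) = 27 + 69.69 = 96.69 → 97
rgb(105, 152, 97) = #699861.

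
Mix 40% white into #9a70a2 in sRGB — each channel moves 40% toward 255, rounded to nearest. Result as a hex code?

#9a70a2 is rgb(154, 112, 162).
A 40% tint moves each channel 40% toward 255:
  R: 154 + 0.4×(255−154) = 154 + 40.4 = 194.4 → 194
  G: 112 + 0.4×(255−112) = 112 + 57.2 = 169.2 → 169
  B: 162 + 37.2 = 199.2 → 199
rgb(194, 169, 199) = #c2a9c7.

#c2a9c7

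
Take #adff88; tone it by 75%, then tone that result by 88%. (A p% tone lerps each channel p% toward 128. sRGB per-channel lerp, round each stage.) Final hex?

#adff88 is rgb(173, 255, 136).
A 75% tone moves each channel 75% toward 128:
  R: 173 + 0.75×(128−173) = 173 − 33.75 = 139.25 → 139
  G: 255 + 0.75×(128−255) = 255 − 95.25 = 159.75 → 160
  B: 136 − 6 = 130 → 130
After the tone: rgb(139, 160, 130) = #8ba082.
Per channel, c → c + 0.88(128 − c):
  R: 139 − 9.68 = 129.32 → 129
  G: 160 − 28.16 = 131.84 → 132
  B: 130 + 0.88×(128−130) = 130 − 1.76 = 128.24 → 128
rgb(129, 132, 128) = #818480.

#818480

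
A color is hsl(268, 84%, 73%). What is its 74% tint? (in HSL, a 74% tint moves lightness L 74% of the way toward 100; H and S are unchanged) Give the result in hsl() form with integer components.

L moves 74% from 73 toward 100: 73 + 19.98 = 92.98 → 93.
H and S are unchanged.

hsl(268, 84%, 93%)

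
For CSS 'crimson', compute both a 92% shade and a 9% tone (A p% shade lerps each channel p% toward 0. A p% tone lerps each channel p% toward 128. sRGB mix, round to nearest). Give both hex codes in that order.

CSS crimson is rgb(220, 20, 60).
92% shade:
  R: 220 − 202.4 = 17.6 → 18
  G: 20 − 18.4 = 1.6 → 2
  B: 60 + 0.92×(0−60) = 60 − 55.2 = 4.8 → 5
  → #120205
9% tone:
  R: 220 + 0.09×(128−220) = 220 − 8.28 = 211.72 → 212
  G: 20 + 9.72 = 29.72 → 30
  B: 60 + 0.09×(128−60) = 60 + 6.12 = 66.12 → 66
  → #D41E42

#120205, #D41E42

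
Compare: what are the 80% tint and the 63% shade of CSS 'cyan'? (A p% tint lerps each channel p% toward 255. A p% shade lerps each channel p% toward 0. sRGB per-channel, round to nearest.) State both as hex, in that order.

CSS cyan is rgb(0, 255, 255).
80% tint:
  R: 0 + 0.8×(255−0) = 0 + 204 = 204 → 204
  G: 255 + 0 = 255 → 255
  B: 255 + 0.8×(255−255) = 255 + 0 = 255 → 255
  → #CCFFFF
63% shade:
  R: 0 + 0.63×(0−0) = 0 + 0 = 0 → 0
  G: 255 + 0.63×(0−255) = 255 − 160.65 = 94.35 → 94
  B: 255 + 0.63×(0−255) = 255 − 160.65 = 94.35 → 94
  → #005E5E

#CCFFFF, #005E5E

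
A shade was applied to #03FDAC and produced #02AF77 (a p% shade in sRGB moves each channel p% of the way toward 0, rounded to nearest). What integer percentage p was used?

31%

#03FDAC is rgb(3, 253, 172); #02AF77 is rgb(2, 175, 119).
On the G channel (widest range): 175 ≈ 253 + (p/100)(0 − 253), so p ≈ 100×(175 − 253)/(0 − 253) = -7800/-253 = 30.83.
p = 31 reproduces all three channels after rounding.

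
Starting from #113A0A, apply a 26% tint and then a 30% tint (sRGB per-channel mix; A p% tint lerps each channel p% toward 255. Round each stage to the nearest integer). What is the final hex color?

#113A0A is rgb(17, 58, 10).
A 26% tint moves each channel 26% toward 255:
  R: 17 + 61.88 = 78.88 → 79
  G: 58 + 0.26×(255−58) = 58 + 51.22 = 109.22 → 109
  B: 10 + 0.26×(255−10) = 10 + 63.7 = 73.7 → 74
After the tint: rgb(79, 109, 74) = #4F6D4A.
Per channel, c → c + 0.3(255 − c):
  R: 79 + 52.8 = 131.8 → 132
  G: 109 + 43.8 = 152.8 → 153
  B: 74 + 0.3×(255−74) = 74 + 54.3 = 128.3 → 128
rgb(132, 153, 128) = #849980.

#849980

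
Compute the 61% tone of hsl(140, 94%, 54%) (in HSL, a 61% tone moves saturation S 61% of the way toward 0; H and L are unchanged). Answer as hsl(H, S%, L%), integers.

hsl(140, 37%, 54%)

S moves 61% from 94 toward 0: 94 − 57.34 = 36.66 → 37.
H and L are unchanged.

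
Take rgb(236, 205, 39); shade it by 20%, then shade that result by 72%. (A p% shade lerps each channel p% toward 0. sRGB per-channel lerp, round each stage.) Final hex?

Per channel, c → c + 0.2(0 − c):
  R: 236 − 47.2 = 188.8 → 189
  G: 205 − 41 = 164 → 164
  B: 39 + 0.2×(0−39) = 39 − 7.8 = 31.2 → 31
After the shade: rgb(189, 164, 31) = #bda41f.
Per channel, c → c + 0.72(0 − c):
  R: 189 − 136.08 = 52.92 → 53
  G: 164 − 118.08 = 45.92 → 46
  B: 31 − 22.32 = 8.68 → 9
rgb(53, 46, 9) = #352e09.

#352e09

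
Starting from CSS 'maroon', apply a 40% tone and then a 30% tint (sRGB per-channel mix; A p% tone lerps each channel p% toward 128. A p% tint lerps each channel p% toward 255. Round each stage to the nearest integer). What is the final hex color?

CSS maroon is rgb(128, 0, 0).
Lerp each channel 40% toward 128:
  R: 128 + 0.4×(128−128) = 128 + 0 = 128 → 128
  G: 0 + 0.4×(128−0) = 0 + 51.2 = 51.2 → 51
  B: 0 + 51.2 = 51.2 → 51
After the tone: rgb(128, 51, 51) = #803333.
A 30% tint moves each channel 30% toward 255:
  R: 128 + 0.3×(255−128) = 128 + 38.1 = 166.1 → 166
  G: 51 + 61.2 = 112.2 → 112
  B: 51 + 61.2 = 112.2 → 112
rgb(166, 112, 112) = #A67070.

#A67070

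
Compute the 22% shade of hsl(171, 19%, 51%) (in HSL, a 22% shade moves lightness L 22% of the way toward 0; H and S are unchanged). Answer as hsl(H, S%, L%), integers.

L moves 22% from 51 toward 0: 51 − 11.22 = 39.78 → 40.
H and S are unchanged.

hsl(171, 19%, 40%)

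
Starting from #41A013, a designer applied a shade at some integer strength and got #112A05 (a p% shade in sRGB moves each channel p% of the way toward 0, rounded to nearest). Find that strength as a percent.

74%

#41A013 is rgb(65, 160, 19); #112A05 is rgb(17, 42, 5).
On the G channel (widest range): 42 ≈ 160 + (p/100)(0 − 160), so p ≈ 100×(42 − 160)/(0 − 160) = -11800/-160 = 73.75.
p = 74 reproduces all three channels after rounding.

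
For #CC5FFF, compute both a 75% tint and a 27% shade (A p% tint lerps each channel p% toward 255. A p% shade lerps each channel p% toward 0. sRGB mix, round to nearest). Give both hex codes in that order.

#F2D7FF, #9545BA

#CC5FFF is rgb(204, 95, 255).
75% tint:
  R: 204 + 0.75×(255−204) = 204 + 38.25 = 242.25 → 242
  G: 95 + 0.75×(255−95) = 95 + 120 = 215 → 215
  B: 255 + 0.75×(255−255) = 255 + 0 = 255 → 255
  → #F2D7FF
27% shade:
  R: 204 + 0.27×(0−204) = 204 − 55.08 = 148.92 → 149
  G: 95 + 0.27×(0−95) = 95 − 25.65 = 69.35 → 69
  B: 255 + 0.27×(0−255) = 255 − 68.85 = 186.15 → 186
  → #9545BA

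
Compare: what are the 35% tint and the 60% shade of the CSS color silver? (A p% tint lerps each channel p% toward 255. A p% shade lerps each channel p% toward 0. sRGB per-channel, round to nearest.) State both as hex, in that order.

#D6D6D6, #4D4D4D

CSS silver is rgb(192, 192, 192).
35% tint:
  R: 192 + 0.35×(255−192) = 192 + 22.05 = 214.05 → 214
  G: 192 + 0.35×(255−192) = 192 + 22.05 = 214.05 → 214
  B: 192 + 22.05 = 214.05 → 214
  → #D6D6D6
60% shade:
  R: 192 + 0.6×(0−192) = 192 − 115.2 = 76.8 → 77
  G: 192 + 0.6×(0−192) = 192 − 115.2 = 76.8 → 77
  B: 192 + 0.6×(0−192) = 192 − 115.2 = 76.8 → 77
  → #4D4D4D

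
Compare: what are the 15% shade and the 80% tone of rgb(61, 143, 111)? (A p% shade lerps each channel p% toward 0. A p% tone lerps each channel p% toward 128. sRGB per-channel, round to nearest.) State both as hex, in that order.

15% shade:
  R: 61 − 9.15 = 51.85 → 52
  G: 143 − 21.45 = 121.55 → 122
  B: 111 + 0.15×(0−111) = 111 − 16.65 = 94.35 → 94
  → #347a5e
80% tone:
  R: 61 + 0.8×(128−61) = 61 + 53.6 = 114.6 → 115
  G: 143 + 0.8×(128−143) = 143 − 12 = 131 → 131
  B: 111 + 13.6 = 124.6 → 125
  → #73837d

#347a5e, #73837d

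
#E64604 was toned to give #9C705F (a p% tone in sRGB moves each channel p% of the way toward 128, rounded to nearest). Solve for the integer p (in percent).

73%

#E64604 is rgb(230, 70, 4); #9C705F is rgb(156, 112, 95).
On the B channel (widest range): 95 ≈ 4 + (p/100)(128 − 4), so p ≈ 100×(95 − 4)/(128 − 4) = 9100/124 = 73.39.
p = 73 reproduces all three channels after rounding.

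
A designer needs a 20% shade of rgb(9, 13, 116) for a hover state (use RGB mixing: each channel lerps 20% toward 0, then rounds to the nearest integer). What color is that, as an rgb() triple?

rgb(7, 10, 93)

Per channel, c → c + 0.2(0 − c):
  R: 9 + 0.2×(0−9) = 9 − 1.8 = 7.2 → 7
  G: 13 − 2.6 = 10.4 → 10
  B: 116 + 0.2×(0−116) = 116 − 23.2 = 92.8 → 93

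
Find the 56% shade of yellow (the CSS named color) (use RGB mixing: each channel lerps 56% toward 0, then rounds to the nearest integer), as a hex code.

#707000

CSS yellow is rgb(255, 255, 0).
A 56% shade moves each channel 56% toward 0:
  R: 255 + 0.56×(0−255) = 255 − 142.8 = 112.2 → 112
  G: 255 − 142.8 = 112.2 → 112
  B: 0 + 0.56×(0−0) = 0 + 0 = 0 → 0
rgb(112, 112, 0) = #707000.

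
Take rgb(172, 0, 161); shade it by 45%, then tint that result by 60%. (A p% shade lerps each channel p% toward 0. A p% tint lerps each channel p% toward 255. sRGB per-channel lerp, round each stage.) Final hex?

#BF99BD

Lerp each channel 45% toward 0:
  R: 172 − 77.4 = 94.6 → 95
  G: 0 + 0.45×(0−0) = 0 + 0 = 0 → 0
  B: 161 + 0.45×(0−161) = 161 − 72.45 = 88.55 → 89
After the shade: rgb(95, 0, 89) = #5F0059.
Per channel, c → c + 0.6(255 − c):
  R: 95 + 96 = 191 → 191
  G: 0 + 0.6×(255−0) = 0 + 153 = 153 → 153
  B: 89 + 99.6 = 188.6 → 189
rgb(191, 153, 189) = #BF99BD.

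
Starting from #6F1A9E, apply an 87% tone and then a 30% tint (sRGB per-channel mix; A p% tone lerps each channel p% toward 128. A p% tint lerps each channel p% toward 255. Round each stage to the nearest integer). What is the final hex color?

#A59DA9

#6F1A9E is rgb(111, 26, 158).
Lerp each channel 87% toward 128:
  R: 111 + 0.87×(128−111) = 111 + 14.79 = 125.79 → 126
  G: 26 + 0.87×(128−26) = 26 + 88.74 = 114.74 → 115
  B: 158 − 26.1 = 131.9 → 132
After the tone: rgb(126, 115, 132) = #7E7384.
Per channel, c → c + 0.3(255 − c):
  R: 126 + 0.3×(255−126) = 126 + 38.7 = 164.7 → 165
  G: 115 + 42 = 157 → 157
  B: 132 + 36.9 = 168.9 → 169
rgb(165, 157, 169) = #A59DA9.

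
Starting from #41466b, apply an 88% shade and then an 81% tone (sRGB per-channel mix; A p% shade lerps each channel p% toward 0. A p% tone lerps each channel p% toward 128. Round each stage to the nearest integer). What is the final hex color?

#69696a

#41466b is rgb(65, 70, 107).
An 88% shade moves each channel 88% toward 0:
  R: 65 − 57.2 = 7.8 → 8
  G: 70 + 0.88×(0−70) = 70 − 61.6 = 8.4 → 8
  B: 107 + 0.88×(0−107) = 107 − 94.16 = 12.84 → 13
After the shade: rgb(8, 8, 13) = #08080d.
Lerp each channel 81% toward 128:
  R: 8 + 0.81×(128−8) = 8 + 97.2 = 105.2 → 105
  G: 8 + 0.81×(128−8) = 8 + 97.2 = 105.2 → 105
  B: 13 + 0.81×(128−13) = 13 + 93.15 = 106.15 → 106
rgb(105, 105, 106) = #69696a.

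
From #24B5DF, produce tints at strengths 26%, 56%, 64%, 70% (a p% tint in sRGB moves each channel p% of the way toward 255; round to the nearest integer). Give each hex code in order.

#24B5DF is rgb(36, 181, 223).
26%: (36 + 56.94 = 92.94→93, 181 + 19.24 = 200.24→200, 223 + 8.32 = 231.32→231) → #5DC8E7
56%: (36 + 122.64 = 158.64→159, 181 + 41.44 = 222.44→222, 223 + 17.92 = 240.92→241) → #9FDEF1
64%: (36 + 140.16 = 176.16→176, 181 + 47.36 = 228.36→228, 223 + 20.48 = 243.48→243) → #B0E4F3
70%: (36 + 153.3 = 189.3→189, 181 + 51.8 = 232.8→233, 223 + 22.4 = 245.4→245) → #BDE9F5

#5DC8E7, #9FDEF1, #B0E4F3, #BDE9F5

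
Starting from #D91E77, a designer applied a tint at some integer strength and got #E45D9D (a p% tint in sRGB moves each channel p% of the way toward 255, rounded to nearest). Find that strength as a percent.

28%

#D91E77 is rgb(217, 30, 119); #E45D9D is rgb(228, 93, 157).
On the G channel (widest range): 93 ≈ 30 + (p/100)(255 − 30), so p ≈ 100×(93 − 30)/(255 − 30) = 6300/225 = 28.00.
p = 28 reproduces all three channels after rounding.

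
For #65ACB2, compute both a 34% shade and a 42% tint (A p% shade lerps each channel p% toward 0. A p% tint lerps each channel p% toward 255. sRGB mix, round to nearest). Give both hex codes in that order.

#65ACB2 is rgb(101, 172, 178).
34% shade:
  R: 101 + 0.34×(0−101) = 101 − 34.34 = 66.66 → 67
  G: 172 + 0.34×(0−172) = 172 − 58.48 = 113.52 → 114
  B: 178 − 60.52 = 117.48 → 117
  → #437275
42% tint:
  R: 101 + 64.68 = 165.68 → 166
  G: 172 + 34.86 = 206.86 → 207
  B: 178 + 32.34 = 210.34 → 210
  → #A6CFD2

#437275, #A6CFD2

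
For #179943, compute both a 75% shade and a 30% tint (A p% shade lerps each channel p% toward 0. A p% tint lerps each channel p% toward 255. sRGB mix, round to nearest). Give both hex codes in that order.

#062611, #5DB87B

#179943 is rgb(23, 153, 67).
75% shade:
  R: 23 + 0.75×(0−23) = 23 − 17.25 = 5.75 → 6
  G: 153 + 0.75×(0−153) = 153 − 114.75 = 38.25 → 38
  B: 67 + 0.75×(0−67) = 67 − 50.25 = 16.75 → 17
  → #062611
30% tint:
  R: 23 + 0.3×(255−23) = 23 + 69.6 = 92.6 → 93
  G: 153 + 30.6 = 183.6 → 184
  B: 67 + 0.3×(255−67) = 67 + 56.4 = 123.4 → 123
  → #5DB87B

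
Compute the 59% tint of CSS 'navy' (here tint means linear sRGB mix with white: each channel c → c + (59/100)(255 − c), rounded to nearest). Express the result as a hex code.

#9696CB

CSS navy is rgb(0, 0, 128).
Per channel, c → c + 0.59(255 − c):
  R: 0 + 150.45 = 150.45 → 150
  G: 0 + 0.59×(255−0) = 0 + 150.45 = 150.45 → 150
  B: 128 + 74.93 = 202.93 → 203
rgb(150, 150, 203) = #9696CB.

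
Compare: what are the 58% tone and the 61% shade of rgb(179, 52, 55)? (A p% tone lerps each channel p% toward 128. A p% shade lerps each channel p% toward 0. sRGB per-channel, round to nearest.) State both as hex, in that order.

#956061, #461415

58% tone:
  R: 179 + 0.58×(128−179) = 179 − 29.58 = 149.42 → 149
  G: 52 + 0.58×(128−52) = 52 + 44.08 = 96.08 → 96
  B: 55 + 0.58×(128−55) = 55 + 42.34 = 97.34 → 97
  → #956061
61% shade:
  R: 179 + 0.61×(0−179) = 179 − 109.19 = 69.81 → 70
  G: 52 + 0.61×(0−52) = 52 − 31.72 = 20.28 → 20
  B: 55 + 0.61×(0−55) = 55 − 33.55 = 21.45 → 21
  → #461415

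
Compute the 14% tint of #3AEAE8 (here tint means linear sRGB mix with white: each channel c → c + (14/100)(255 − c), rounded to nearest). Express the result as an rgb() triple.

#3AEAE8 is rgb(58, 234, 232).
A 14% tint moves each channel 14% toward 255:
  R: 58 + 0.14×(255−58) = 58 + 27.58 = 85.58 → 86
  G: 234 + 2.94 = 236.94 → 237
  B: 232 + 0.14×(255−232) = 232 + 3.22 = 235.22 → 235

rgb(86, 237, 235)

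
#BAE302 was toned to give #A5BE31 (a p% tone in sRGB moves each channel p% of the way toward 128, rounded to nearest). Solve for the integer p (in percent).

37%

#BAE302 is rgb(186, 227, 2); #A5BE31 is rgb(165, 190, 49).
On the B channel (widest range): 49 ≈ 2 + (p/100)(128 − 2), so p ≈ 100×(49 − 2)/(128 − 2) = 4700/126 = 37.30.
p = 37 reproduces all three channels after rounding.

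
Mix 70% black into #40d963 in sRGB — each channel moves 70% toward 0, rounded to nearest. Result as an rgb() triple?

#40d963 is rgb(64, 217, 99).
Lerp each channel 70% toward 0:
  R: 64 + 0.7×(0−64) = 64 − 44.8 = 19.2 → 19
  G: 217 + 0.7×(0−217) = 217 − 151.9 = 65.1 → 65
  B: 99 + 0.7×(0−99) = 99 − 69.3 = 29.7 → 30

rgb(19, 65, 30)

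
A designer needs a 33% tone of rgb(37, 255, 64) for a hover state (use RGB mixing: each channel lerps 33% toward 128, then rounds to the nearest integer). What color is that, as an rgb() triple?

A 33% tone moves each channel 33% toward 128:
  R: 37 + 0.33×(128−37) = 37 + 30.03 = 67.03 → 67
  G: 255 + 0.33×(128−255) = 255 − 41.91 = 213.09 → 213
  B: 64 + 0.33×(128−64) = 64 + 21.12 = 85.12 → 85

rgb(67, 213, 85)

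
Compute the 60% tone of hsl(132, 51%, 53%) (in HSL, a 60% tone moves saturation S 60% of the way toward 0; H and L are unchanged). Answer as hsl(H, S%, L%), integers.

hsl(132, 20%, 53%)

S moves 60% from 51 toward 0: 51 − 30.6 = 20.4 → 20.
H and L are unchanged.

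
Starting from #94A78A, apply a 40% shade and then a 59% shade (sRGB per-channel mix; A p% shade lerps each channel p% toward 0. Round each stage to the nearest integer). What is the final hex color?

#242922

#94A78A is rgb(148, 167, 138).
Per channel, c → c + 0.4(0 − c):
  R: 148 − 59.2 = 88.8 → 89
  G: 167 + 0.4×(0−167) = 167 − 66.8 = 100.2 → 100
  B: 138 − 55.2 = 82.8 → 83
After the shade: rgb(89, 100, 83) = #596453.
A 59% shade moves each channel 59% toward 0:
  R: 89 + 0.59×(0−89) = 89 − 52.51 = 36.49 → 36
  G: 100 − 59 = 41 → 41
  B: 83 + 0.59×(0−83) = 83 − 48.97 = 34.03 → 34
rgb(36, 41, 34) = #242922.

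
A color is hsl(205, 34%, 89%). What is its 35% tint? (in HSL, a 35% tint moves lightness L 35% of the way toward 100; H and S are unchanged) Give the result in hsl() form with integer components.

L moves 35% from 89 toward 100: 89 + 3.85 = 92.85 → 93.
H and S are unchanged.

hsl(205, 34%, 93%)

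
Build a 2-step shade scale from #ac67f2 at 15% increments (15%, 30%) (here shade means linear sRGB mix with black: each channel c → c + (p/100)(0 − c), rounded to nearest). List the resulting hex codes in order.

#9258ce, #7848a9

#ac67f2 is rgb(172, 103, 242).
15%: (172 − 25.8 = 146.2→146, 103 − 15.45 = 87.55→88, 242 − 36.3 = 205.7→206) → #9258ce
30%: (172 − 51.6 = 120.4→120, 103 − 30.9 = 72.1→72, 242 − 72.6 = 169.4→169) → #7848a9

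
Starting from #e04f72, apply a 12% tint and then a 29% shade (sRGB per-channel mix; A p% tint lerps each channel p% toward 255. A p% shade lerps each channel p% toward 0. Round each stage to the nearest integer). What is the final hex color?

#a2475d

#e04f72 is rgb(224, 79, 114).
Lerp each channel 12% toward 255:
  R: 224 + 0.12×(255−224) = 224 + 3.72 = 227.72 → 228
  G: 79 + 21.12 = 100.12 → 100
  B: 114 + 16.92 = 130.92 → 131
After the tint: rgb(228, 100, 131) = #e46483.
Lerp each channel 29% toward 0:
  R: 228 + 0.29×(0−228) = 228 − 66.12 = 161.88 → 162
  G: 100 + 0.29×(0−100) = 100 − 29 = 71 → 71
  B: 131 − 37.99 = 93.01 → 93
rgb(162, 71, 93) = #a2475d.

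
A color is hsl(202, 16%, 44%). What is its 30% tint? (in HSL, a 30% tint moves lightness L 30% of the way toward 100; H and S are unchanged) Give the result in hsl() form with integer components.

L moves 30% from 44 toward 100: 44 + 16.8 = 60.8 → 61.
H and S are unchanged.

hsl(202, 16%, 61%)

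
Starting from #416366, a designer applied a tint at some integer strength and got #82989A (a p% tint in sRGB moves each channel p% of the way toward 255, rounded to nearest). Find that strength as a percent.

#416366 is rgb(65, 99, 102); #82989A is rgb(130, 152, 154).
On the R channel (widest range): 130 ≈ 65 + (p/100)(255 − 65), so p ≈ 100×(130 − 65)/(255 − 65) = 6500/190 = 34.21.
p = 34 reproduces all three channels after rounding.

34%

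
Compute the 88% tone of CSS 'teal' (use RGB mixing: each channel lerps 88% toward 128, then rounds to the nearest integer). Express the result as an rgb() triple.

CSS teal is rgb(0, 128, 128).
Per channel, c → c + 0.88(128 − c):
  R: 0 + 112.64 = 112.64 → 113
  G: 128 + 0.88×(128−128) = 128 + 0 = 128 → 128
  B: 128 + 0.88×(128−128) = 128 + 0 = 128 → 128

rgb(113, 128, 128)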